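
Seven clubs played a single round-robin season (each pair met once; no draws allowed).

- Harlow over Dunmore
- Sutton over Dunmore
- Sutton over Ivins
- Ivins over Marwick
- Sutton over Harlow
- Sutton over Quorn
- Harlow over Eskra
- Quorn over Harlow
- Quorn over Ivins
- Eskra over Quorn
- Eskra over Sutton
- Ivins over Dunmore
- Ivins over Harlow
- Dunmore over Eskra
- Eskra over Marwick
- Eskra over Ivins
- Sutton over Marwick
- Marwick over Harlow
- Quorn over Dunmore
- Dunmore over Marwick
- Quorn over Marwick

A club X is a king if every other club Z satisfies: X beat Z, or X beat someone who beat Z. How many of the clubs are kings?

Dunmore reaches everyone (king).
Eskra reaches everyone (king).
Sutton reaches everyone (king).
Quorn cannot reach Sutton in two steps.
Marwick cannot reach Sutton, Quorn, Ivins in two steps.
Ivins cannot reach Sutton, Quorn in two steps.
Harlow reaches everyone (king).
Kings: Dunmore, Eskra, Sutton, Harlow — 4.

4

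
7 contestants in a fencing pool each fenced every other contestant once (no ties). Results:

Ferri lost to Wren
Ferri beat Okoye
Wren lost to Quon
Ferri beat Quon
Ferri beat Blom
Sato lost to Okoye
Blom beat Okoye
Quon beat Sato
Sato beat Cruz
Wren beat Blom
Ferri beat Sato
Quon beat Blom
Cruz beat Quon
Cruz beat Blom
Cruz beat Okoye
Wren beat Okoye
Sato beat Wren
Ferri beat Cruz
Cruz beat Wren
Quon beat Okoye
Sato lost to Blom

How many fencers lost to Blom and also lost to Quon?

Blom beat: Okoye, Sato.
Quon beat: Okoye, Wren, Sato, Blom.
Both beat: Okoye, Sato — 2.

2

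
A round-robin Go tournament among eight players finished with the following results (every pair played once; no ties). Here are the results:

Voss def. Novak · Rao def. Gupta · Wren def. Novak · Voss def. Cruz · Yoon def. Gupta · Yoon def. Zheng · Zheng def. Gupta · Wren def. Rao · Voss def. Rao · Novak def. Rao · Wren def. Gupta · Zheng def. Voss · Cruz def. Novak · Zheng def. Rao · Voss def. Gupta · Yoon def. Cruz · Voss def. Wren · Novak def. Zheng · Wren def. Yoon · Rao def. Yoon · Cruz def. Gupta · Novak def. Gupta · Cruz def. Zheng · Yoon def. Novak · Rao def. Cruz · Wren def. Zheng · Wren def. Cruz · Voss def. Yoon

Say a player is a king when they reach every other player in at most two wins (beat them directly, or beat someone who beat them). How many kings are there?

3

Voss reaches everyone (king).
Cruz cannot reach Yoon, Wren in two steps.
Gupta cannot reach Voss, Cruz, Yoon, Novak, Rao, Zheng, Wren in two steps.
Yoon cannot reach Wren in two steps.
Novak cannot reach Wren in two steps.
Rao cannot reach Voss, Wren in two steps.
Zheng reaches everyone (king).
Wren reaches everyone (king).
Kings: Voss, Zheng, Wren — 3.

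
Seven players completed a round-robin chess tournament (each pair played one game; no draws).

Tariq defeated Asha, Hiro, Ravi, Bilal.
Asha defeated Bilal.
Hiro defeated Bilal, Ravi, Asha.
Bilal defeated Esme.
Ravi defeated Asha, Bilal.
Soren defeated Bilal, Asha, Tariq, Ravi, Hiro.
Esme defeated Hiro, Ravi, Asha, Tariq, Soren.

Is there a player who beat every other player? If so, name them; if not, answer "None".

Highest win total is Soren with 5 (out of 6 possible).
Soren lost to Esme, so no player went undefeated.

None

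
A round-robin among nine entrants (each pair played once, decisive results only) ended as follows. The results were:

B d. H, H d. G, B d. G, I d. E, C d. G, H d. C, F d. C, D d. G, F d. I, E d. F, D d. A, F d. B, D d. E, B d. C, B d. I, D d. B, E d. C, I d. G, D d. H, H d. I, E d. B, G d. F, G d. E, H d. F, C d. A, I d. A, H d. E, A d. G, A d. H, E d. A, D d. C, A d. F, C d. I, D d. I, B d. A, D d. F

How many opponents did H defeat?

5

H's results: beat C, E, F, G, I; lost to A, B, D.
That is 5 wins.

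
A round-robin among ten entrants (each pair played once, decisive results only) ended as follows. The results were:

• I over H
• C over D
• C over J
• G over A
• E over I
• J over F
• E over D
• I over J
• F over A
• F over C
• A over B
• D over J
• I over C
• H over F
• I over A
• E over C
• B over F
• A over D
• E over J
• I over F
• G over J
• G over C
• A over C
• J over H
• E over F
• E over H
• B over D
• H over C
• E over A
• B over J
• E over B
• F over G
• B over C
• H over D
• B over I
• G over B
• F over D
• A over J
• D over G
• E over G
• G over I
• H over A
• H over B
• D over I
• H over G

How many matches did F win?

F's results: beat A, C, D, G; lost to B, E, H, I, J.
That is 4 wins.

4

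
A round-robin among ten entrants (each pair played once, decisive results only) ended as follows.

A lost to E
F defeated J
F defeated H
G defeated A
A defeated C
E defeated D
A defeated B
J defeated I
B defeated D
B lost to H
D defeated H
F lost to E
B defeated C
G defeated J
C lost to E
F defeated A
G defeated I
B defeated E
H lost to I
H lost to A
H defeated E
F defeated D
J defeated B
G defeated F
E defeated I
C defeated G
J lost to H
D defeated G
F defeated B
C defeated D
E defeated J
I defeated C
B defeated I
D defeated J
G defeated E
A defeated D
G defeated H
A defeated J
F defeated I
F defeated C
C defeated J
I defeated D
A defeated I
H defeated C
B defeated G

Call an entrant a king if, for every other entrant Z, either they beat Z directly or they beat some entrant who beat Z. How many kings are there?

A cannot reach F in two steps.
B reaches everyone (king).
C reaches everyone (king).
D reaches everyone (king).
E reaches everyone (king).
F reaches everyone (king).
G reaches everyone (king).
H reaches everyone (king).
I cannot reach A, F in two steps.
J cannot reach A, F in two steps.
Kings: B, C, D, E, F, G, H — 7.

7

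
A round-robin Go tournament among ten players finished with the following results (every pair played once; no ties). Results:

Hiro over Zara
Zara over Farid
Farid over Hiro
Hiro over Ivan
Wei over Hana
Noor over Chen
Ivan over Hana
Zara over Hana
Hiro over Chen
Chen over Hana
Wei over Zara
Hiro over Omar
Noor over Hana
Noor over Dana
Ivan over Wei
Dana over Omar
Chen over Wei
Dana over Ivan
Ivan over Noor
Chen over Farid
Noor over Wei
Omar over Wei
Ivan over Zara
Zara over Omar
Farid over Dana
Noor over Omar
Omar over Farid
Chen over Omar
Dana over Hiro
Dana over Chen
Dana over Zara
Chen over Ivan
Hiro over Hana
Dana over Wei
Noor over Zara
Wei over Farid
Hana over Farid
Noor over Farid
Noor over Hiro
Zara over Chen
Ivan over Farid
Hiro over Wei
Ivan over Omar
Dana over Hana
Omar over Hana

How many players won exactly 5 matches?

1

Win totals: Noor 8, Dana 7, Chen 5, Hiro 6, Hana 1, Farid 2, Ivan 6, Omar 3, Zara 4, Wei 3.
Exactly 5: Chen — 1 player.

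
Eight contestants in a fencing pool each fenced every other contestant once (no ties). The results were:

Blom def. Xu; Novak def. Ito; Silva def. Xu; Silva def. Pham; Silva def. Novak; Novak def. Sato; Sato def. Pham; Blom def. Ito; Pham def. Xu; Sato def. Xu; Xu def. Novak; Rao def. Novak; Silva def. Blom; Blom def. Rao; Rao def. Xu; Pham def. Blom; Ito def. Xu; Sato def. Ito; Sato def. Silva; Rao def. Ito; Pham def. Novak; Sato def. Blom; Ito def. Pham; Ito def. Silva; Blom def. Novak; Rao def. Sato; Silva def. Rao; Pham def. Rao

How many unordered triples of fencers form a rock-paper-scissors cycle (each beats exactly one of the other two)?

14

Win totals: Novak 2, Pham 4, Rao 4, Xu 1, Blom 4, Sato 5, Silva 5, Ito 3.
A fencer with w wins dominates both others in C(w,2) triples; summing gives 1 + 6 + 6 + 0 + 6 + 10 + 10 + 3 = 42 transitive triples.
Total triples C(8,3) = 56, so cyclic triples = 56 − 42 = 14.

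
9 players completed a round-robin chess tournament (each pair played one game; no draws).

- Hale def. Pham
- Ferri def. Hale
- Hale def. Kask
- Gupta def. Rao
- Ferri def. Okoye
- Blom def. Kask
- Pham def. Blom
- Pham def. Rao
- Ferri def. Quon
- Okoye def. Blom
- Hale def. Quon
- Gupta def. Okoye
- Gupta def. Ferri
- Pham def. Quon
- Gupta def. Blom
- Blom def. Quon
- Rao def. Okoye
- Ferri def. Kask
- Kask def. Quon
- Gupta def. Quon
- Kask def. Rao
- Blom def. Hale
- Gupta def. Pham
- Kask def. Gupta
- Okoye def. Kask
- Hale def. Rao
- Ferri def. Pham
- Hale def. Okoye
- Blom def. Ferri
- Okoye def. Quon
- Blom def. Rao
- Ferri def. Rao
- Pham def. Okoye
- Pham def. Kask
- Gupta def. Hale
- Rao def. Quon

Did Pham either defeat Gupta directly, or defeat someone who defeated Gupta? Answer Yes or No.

Pham did not beat Gupta directly.
Pham beat Quon, Rao, Okoye, Kask, Blom. Of those, Kask beat Gupta.

Yes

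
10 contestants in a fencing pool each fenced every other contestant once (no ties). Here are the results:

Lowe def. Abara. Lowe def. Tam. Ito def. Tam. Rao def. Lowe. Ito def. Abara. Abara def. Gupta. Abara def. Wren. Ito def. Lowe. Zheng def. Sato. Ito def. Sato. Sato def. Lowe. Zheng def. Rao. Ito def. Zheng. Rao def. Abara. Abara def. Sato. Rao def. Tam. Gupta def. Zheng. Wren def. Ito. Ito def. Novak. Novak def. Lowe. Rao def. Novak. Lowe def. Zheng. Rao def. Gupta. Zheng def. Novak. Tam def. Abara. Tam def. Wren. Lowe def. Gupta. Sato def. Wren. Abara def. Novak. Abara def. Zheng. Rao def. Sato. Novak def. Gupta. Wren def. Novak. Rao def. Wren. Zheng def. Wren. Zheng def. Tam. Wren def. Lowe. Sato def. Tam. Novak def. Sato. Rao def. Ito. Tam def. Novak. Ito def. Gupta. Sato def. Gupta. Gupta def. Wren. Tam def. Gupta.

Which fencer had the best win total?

Win totals: Ito 7, Abara 5, Zheng 5, Sato 4, Rao 8, Novak 3, Wren 3, Gupta 2, Lowe 4, Tam 4.
Rao leads with 8 wins (next highest: 7).

Rao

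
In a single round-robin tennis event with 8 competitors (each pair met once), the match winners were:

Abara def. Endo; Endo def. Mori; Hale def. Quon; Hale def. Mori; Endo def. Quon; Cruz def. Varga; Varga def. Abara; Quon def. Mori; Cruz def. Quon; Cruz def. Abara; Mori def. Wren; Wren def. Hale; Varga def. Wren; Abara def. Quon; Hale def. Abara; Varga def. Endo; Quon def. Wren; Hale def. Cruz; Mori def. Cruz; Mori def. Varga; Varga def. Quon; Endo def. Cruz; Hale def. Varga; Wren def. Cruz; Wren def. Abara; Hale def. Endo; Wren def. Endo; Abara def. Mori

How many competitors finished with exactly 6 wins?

1

Win totals: Mori 3, Endo 3, Hale 6, Abara 3, Wren 4, Varga 4, Cruz 3, Quon 2.
Exactly 6: Hale — 1 competitor.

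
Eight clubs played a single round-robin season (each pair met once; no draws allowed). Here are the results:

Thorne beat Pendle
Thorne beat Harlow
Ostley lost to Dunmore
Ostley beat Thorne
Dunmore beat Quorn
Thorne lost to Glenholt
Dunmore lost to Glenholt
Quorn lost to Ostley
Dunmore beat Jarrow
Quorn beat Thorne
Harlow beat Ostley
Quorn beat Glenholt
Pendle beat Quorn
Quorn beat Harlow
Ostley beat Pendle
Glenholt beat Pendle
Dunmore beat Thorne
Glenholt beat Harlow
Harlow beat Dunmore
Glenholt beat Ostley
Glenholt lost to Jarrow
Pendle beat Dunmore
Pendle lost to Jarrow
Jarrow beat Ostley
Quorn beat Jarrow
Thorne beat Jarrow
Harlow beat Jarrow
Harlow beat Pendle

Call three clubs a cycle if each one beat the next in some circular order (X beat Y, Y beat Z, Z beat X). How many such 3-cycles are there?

Win totals: Harlow 4, Quorn 4, Glenholt 5, Thorne 3, Dunmore 4, Ostley 3, Pendle 2, Jarrow 3.
A club with w wins dominates both others in C(w,2) triples; summing gives 6 + 6 + 10 + 3 + 6 + 3 + 1 + 3 = 38 transitive triples.
Total triples C(8,3) = 56, so cyclic triples = 56 − 38 = 18.

18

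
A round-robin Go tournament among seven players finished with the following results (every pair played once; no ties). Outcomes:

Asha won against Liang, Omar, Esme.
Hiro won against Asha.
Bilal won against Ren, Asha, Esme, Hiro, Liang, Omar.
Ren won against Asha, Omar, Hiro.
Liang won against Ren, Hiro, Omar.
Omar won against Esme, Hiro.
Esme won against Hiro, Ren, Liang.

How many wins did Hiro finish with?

Hiro's results: beat Asha; lost to Omar, Bilal, Liang, Ren, Esme.
That is 1 win.

1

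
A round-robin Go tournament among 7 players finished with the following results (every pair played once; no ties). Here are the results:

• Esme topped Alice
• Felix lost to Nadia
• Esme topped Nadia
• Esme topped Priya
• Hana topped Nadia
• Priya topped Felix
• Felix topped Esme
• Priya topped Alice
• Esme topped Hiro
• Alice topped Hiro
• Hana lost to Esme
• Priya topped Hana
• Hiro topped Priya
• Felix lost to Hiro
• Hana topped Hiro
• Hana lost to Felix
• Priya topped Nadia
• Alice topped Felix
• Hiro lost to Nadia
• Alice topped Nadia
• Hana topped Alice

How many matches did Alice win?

3

Alice's results: beat Felix, Nadia, Hiro; lost to Esme, Priya, Hana.
That is 3 wins.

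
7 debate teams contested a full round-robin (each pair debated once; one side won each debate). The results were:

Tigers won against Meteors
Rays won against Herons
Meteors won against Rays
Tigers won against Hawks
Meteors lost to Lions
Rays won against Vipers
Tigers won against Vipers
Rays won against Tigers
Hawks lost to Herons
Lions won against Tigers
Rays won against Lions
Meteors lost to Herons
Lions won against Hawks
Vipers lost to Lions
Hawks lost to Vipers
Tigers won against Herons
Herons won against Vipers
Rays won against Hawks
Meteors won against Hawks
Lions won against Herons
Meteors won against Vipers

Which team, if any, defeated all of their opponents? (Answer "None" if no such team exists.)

Highest win total is Rays with 5 (out of 6 possible).
Rays lost to Meteors, so no team went undefeated.

None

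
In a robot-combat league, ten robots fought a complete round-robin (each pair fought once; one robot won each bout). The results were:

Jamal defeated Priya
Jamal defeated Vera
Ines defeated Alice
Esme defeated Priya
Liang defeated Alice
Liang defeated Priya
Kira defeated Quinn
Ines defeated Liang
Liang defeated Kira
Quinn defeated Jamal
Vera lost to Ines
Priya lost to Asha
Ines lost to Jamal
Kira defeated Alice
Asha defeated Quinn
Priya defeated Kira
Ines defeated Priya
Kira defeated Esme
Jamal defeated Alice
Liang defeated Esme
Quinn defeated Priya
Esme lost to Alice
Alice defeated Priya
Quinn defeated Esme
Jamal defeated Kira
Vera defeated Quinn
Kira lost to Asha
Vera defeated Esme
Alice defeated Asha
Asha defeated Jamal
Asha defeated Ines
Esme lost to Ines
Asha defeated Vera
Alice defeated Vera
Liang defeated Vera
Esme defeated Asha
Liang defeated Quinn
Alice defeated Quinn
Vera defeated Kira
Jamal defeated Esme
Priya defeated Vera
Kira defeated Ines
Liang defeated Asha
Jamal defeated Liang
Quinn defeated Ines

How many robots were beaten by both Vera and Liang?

3

Vera beat: Quinn, Kira, Esme.
Liang beat: Asha, Quinn, Priya, Kira, Alice, Vera, Esme.
Both beat: Quinn, Kira, Esme — 3.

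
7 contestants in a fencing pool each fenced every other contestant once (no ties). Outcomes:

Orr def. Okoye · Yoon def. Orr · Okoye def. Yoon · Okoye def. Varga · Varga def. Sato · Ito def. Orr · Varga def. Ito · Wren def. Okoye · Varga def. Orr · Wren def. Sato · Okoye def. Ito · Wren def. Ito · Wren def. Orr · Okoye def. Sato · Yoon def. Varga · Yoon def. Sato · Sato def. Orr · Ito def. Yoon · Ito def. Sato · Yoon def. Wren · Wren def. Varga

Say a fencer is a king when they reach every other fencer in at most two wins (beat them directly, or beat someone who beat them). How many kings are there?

Okoye reaches everyone (king).
Orr cannot reach Wren in two steps.
Sato cannot reach Ito, Wren, Varga, Yoon in two steps.
Ito reaches everyone (king).
Wren reaches everyone (king).
Varga cannot reach Wren in two steps.
Yoon reaches everyone (king).
Kings: Okoye, Ito, Wren, Yoon — 4.

4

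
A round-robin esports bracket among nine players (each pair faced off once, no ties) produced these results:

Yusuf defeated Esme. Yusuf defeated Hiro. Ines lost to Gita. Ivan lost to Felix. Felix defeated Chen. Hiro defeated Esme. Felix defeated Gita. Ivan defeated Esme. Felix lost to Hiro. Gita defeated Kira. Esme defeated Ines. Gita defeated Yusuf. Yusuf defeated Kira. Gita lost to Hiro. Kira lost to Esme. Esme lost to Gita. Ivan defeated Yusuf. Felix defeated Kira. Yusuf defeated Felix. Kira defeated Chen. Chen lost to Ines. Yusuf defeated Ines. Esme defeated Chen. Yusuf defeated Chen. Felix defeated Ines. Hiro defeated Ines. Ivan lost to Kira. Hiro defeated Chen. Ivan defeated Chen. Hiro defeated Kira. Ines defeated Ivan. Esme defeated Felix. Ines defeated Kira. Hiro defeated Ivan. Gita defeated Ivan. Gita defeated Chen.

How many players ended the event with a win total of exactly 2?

1

Win totals: Kira 2, Ines 3, Hiro 7, Chen 0, Ivan 3, Felix 5, Yusuf 6, Esme 4, Gita 6.
Exactly 2: Kira — 1 player.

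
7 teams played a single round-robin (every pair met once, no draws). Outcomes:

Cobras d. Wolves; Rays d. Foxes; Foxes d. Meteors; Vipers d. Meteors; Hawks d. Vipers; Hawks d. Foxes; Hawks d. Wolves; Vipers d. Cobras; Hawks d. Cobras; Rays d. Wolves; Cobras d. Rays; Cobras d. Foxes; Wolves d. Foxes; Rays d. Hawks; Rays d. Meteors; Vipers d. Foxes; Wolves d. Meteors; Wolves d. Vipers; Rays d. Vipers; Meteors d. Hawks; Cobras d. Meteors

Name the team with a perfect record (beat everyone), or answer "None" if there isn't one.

Highest win total is Rays with 5 (out of 6 possible).
Rays lost to Cobras, so no team went undefeated.

None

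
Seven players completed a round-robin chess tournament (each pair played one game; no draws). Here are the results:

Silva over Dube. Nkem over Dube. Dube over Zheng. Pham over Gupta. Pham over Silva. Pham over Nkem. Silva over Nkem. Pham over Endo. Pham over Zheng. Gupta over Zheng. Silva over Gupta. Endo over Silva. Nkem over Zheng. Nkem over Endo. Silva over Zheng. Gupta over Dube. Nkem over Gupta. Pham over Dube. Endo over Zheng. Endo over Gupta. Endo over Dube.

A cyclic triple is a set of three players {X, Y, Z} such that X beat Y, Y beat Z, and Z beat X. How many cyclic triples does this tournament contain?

Win totals: Zheng 0, Endo 4, Gupta 2, Silva 4, Nkem 4, Pham 6, Dube 1.
A player with w wins dominates both others in C(w,2) triples; summing gives 0 + 6 + 1 + 6 + 6 + 15 + 0 = 34 transitive triples.
Total triples C(7,3) = 35, so cyclic triples = 35 − 34 = 1.

1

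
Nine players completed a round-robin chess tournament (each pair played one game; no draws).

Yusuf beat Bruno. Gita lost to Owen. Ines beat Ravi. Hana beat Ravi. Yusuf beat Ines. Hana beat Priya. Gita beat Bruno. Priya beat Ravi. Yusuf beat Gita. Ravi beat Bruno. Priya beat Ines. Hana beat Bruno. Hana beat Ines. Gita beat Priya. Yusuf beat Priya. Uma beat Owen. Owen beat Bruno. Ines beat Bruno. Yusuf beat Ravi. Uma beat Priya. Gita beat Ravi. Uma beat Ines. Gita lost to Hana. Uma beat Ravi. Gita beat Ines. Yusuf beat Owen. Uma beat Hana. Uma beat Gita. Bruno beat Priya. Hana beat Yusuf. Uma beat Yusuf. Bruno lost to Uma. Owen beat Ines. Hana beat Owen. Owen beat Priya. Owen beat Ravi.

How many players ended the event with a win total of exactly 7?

Win totals: Ines 2, Yusuf 6, Gita 4, Owen 5, Hana 7, Uma 8, Priya 2, Ravi 1, Bruno 1.
Exactly 7: Hana — 1 player.

1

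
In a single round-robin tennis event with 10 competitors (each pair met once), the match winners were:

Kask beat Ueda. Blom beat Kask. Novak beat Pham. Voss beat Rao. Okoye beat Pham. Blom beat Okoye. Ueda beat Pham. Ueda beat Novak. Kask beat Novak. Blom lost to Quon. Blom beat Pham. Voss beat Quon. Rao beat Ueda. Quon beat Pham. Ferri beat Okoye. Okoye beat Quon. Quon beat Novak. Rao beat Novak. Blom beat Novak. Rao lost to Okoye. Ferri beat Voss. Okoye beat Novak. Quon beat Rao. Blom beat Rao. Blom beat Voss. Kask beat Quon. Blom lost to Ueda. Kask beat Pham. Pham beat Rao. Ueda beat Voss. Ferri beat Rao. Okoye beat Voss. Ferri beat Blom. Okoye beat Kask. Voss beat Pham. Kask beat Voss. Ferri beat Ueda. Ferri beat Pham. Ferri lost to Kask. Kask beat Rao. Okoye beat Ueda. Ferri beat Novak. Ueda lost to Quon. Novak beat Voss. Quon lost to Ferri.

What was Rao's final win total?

Rao's results: beat Ueda, Novak; lost to Pham, Kask, Okoye, Quon, Voss, Blom, Ferri.
That is 2 wins.

2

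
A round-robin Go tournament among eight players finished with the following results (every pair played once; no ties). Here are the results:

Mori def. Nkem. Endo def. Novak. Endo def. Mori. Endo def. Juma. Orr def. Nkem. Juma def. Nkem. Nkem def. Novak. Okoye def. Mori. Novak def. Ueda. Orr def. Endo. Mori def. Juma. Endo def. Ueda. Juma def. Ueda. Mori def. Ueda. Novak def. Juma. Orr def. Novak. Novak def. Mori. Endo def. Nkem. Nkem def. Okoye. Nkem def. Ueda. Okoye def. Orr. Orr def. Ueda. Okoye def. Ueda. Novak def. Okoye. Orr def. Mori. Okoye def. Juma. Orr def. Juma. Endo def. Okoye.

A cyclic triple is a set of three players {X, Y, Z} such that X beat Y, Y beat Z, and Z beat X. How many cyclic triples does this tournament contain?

7

Win totals: Okoye 4, Mori 3, Orr 6, Endo 6, Ueda 0, Juma 2, Nkem 3, Novak 4.
A player with w wins dominates both others in C(w,2) triples; summing gives 6 + 3 + 15 + 15 + 0 + 1 + 3 + 6 = 49 transitive triples.
Total triples C(8,3) = 56, so cyclic triples = 56 − 49 = 7.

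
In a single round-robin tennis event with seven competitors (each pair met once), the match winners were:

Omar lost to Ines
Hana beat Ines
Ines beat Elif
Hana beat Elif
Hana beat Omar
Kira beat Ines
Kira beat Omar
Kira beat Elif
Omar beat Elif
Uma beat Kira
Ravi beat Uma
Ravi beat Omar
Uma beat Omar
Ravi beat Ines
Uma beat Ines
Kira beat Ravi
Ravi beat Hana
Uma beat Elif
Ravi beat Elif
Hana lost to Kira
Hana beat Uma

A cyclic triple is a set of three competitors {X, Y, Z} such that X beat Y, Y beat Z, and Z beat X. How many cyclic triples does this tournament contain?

2

Win totals: Uma 4, Kira 5, Ines 2, Hana 4, Omar 1, Elif 0, Ravi 5.
A competitor with w wins dominates both others in C(w,2) triples; summing gives 6 + 10 + 1 + 6 + 0 + 0 + 10 = 33 transitive triples.
Total triples C(7,3) = 35, so cyclic triples = 35 − 33 = 2.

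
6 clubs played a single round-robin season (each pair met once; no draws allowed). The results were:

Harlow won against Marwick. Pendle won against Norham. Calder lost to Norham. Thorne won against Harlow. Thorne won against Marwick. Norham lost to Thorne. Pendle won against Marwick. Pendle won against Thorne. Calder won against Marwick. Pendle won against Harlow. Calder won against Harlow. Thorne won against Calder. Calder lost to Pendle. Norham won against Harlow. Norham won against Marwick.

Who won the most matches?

Pendle

Win totals: Calder 2, Norham 3, Pendle 5, Marwick 0, Harlow 1, Thorne 4.
Pendle leads with 5 wins (next highest: 4).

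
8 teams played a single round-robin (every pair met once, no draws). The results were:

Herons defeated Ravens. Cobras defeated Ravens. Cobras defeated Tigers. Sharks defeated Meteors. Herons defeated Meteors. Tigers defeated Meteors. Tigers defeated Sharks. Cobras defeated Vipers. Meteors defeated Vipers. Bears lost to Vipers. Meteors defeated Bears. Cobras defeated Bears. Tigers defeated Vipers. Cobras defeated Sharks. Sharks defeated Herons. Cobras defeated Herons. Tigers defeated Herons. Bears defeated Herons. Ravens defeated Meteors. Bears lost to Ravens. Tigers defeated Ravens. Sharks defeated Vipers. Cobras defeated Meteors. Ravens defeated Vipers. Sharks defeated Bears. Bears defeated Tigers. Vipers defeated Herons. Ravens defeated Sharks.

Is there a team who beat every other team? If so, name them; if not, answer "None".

Cobras

Cobras has 7 wins out of 7 opponents — a perfect record.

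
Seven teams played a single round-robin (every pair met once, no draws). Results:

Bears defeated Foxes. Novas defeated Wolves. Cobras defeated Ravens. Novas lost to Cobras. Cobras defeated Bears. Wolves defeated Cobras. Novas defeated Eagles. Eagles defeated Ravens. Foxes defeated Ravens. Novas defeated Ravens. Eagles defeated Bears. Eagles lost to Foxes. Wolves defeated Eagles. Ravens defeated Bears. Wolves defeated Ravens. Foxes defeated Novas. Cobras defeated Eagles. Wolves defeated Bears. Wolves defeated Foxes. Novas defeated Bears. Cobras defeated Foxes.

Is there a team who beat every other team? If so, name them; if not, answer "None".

Highest win total is Wolves with 5 (out of 6 possible).
Wolves lost to Novas, so no team went undefeated.

None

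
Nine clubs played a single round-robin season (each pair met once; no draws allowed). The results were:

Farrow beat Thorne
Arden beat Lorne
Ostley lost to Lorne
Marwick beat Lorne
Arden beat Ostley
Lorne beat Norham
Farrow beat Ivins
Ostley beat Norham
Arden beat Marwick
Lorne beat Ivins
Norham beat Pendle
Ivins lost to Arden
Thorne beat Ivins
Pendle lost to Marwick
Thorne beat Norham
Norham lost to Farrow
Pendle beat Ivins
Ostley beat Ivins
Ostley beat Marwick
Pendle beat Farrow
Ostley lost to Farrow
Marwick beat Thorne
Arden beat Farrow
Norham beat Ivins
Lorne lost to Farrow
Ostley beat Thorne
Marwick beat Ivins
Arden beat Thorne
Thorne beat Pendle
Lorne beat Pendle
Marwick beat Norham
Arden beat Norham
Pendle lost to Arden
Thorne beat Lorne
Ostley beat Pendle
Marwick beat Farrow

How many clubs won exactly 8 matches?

1

Win totals: Ostley 5, Arden 8, Pendle 2, Lorne 4, Farrow 5, Thorne 4, Norham 2, Ivins 0, Marwick 6.
Exactly 8: Arden — 1 club.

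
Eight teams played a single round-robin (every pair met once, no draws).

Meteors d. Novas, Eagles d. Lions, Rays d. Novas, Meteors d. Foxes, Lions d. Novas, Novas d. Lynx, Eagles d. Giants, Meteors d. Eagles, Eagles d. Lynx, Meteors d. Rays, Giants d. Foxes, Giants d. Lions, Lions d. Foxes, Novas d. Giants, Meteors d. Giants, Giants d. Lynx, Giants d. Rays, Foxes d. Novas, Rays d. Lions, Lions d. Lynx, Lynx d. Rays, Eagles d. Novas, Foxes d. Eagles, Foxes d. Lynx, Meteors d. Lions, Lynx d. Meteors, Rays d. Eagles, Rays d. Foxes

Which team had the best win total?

Meteors

Win totals: Novas 2, Rays 4, Lynx 2, Eagles 4, Meteors 6, Foxes 3, Giants 4, Lions 3.
Meteors leads with 6 wins (next highest: 4).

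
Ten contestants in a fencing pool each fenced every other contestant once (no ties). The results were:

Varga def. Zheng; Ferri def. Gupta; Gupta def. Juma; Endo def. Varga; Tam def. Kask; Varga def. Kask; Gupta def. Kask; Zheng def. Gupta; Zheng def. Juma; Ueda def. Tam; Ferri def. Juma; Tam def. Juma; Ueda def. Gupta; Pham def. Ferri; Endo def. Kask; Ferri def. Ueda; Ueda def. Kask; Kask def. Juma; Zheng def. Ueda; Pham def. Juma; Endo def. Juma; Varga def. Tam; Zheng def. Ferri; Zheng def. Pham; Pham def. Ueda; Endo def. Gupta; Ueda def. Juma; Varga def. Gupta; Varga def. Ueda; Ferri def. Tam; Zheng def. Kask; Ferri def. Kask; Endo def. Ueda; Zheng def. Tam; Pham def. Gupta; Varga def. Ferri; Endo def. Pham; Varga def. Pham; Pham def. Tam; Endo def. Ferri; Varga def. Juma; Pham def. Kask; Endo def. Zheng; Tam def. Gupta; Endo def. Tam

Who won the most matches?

Win totals: Pham 6, Gupta 2, Ferri 5, Varga 8, Ueda 4, Tam 3, Zheng 7, Juma 0, Kask 1, Endo 9.
Endo leads with 9 wins (next highest: 8).

Endo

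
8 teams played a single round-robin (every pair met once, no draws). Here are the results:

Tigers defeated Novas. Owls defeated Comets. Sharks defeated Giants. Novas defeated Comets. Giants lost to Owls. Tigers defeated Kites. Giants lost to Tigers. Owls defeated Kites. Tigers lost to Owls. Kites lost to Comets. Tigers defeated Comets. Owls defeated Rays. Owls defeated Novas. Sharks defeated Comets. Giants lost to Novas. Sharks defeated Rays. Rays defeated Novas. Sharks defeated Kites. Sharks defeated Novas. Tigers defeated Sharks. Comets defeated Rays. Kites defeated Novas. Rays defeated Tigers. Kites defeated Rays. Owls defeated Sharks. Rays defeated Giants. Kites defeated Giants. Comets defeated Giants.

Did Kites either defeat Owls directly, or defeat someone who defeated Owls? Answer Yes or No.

Kites did not beat Owls directly.
Kites beat Novas, Rays, Giants, but each of them lost to Owls. No two-step path.

No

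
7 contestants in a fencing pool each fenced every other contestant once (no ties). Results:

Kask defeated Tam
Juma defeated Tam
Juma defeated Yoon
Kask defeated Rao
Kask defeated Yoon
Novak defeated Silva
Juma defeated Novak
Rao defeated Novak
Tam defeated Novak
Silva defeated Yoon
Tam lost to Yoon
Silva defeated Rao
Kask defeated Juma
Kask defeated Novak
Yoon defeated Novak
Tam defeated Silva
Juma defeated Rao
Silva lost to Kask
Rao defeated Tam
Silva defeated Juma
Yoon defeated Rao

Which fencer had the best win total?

Kask

Win totals: Kask 6, Silva 3, Rao 2, Yoon 3, Novak 1, Tam 2, Juma 4.
Kask leads with 6 wins (next highest: 4).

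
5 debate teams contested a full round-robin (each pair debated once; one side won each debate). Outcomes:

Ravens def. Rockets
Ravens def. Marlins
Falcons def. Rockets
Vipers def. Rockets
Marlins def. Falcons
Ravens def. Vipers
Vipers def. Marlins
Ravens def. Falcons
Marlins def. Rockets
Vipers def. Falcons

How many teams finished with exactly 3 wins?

Win totals: Ravens 4, Rockets 0, Falcons 1, Vipers 3, Marlins 2.
Exactly 3: Vipers — 1 team.

1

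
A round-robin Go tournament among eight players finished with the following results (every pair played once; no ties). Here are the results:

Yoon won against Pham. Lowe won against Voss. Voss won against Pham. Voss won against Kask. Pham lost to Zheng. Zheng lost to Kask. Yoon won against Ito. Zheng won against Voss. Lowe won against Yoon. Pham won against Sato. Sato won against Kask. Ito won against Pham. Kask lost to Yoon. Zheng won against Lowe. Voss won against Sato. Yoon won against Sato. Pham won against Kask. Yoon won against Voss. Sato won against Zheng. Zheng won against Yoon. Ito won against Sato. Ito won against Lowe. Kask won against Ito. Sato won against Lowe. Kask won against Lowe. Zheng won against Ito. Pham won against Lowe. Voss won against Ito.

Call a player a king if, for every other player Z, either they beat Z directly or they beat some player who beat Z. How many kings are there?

Ito reaches everyone (king).
Zheng reaches everyone (king).
Kask reaches everyone (king).
Pham reaches everyone (king).
Lowe cannot reach Zheng in two steps.
Voss cannot reach Yoon in two steps.
Sato reaches everyone (king).
Yoon reaches everyone (king).
Kings: Ito, Zheng, Kask, Pham, Sato, Yoon — 6.

6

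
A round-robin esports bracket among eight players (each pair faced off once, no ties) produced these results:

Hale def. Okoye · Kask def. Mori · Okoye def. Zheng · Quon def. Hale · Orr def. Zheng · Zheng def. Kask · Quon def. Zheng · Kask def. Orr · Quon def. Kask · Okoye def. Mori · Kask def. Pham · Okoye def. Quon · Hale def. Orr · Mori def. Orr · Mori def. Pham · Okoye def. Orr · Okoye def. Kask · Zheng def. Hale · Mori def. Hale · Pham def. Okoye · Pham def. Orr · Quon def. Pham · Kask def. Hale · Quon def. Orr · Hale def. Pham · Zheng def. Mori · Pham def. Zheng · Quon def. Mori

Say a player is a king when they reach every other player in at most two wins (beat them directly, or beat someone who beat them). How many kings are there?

Zheng cannot reach Quon in two steps.
Hale reaches everyone (king).
Kask cannot reach Quon in two steps.
Pham reaches everyone (king).
Quon reaches everyone (king).
Mori cannot reach Kask, Quon in two steps.
Okoye reaches everyone (king).
Orr cannot reach Pham, Quon, Okoye in two steps.
Kings: Hale, Pham, Quon, Okoye — 4.

4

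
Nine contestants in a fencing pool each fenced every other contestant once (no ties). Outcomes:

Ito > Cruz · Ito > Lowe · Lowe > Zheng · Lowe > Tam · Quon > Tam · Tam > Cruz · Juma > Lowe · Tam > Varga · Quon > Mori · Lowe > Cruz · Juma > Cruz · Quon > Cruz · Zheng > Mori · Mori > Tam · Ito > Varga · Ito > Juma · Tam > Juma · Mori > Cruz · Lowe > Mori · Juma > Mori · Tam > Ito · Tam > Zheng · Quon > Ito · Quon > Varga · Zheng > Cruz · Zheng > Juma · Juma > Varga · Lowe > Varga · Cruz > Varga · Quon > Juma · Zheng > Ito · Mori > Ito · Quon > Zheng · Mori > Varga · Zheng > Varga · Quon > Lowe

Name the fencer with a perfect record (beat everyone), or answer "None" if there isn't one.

Quon

Quon has 8 wins out of 8 opponents — a perfect record.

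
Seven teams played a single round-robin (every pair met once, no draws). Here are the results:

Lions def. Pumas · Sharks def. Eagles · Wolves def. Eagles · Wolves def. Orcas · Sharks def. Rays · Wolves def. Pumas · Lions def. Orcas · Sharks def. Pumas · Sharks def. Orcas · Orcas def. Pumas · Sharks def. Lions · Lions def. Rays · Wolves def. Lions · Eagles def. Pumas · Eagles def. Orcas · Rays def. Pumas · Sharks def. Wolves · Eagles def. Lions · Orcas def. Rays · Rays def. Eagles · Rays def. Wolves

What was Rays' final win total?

Rays' results: beat Pumas, Eagles, Wolves; lost to Sharks, Orcas, Lions.
That is 3 wins.

3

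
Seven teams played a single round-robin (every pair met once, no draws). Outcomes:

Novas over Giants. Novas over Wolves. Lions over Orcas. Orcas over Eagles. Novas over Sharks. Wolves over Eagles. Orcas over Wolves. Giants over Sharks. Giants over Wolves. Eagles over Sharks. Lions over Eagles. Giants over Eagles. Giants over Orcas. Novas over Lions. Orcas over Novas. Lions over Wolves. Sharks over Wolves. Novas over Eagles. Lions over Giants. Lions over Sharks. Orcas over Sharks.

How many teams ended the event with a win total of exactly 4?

2

Win totals: Sharks 1, Orcas 4, Novas 5, Wolves 1, Lions 5, Eagles 1, Giants 4.
Exactly 4: Orcas, Giants — 2 teams.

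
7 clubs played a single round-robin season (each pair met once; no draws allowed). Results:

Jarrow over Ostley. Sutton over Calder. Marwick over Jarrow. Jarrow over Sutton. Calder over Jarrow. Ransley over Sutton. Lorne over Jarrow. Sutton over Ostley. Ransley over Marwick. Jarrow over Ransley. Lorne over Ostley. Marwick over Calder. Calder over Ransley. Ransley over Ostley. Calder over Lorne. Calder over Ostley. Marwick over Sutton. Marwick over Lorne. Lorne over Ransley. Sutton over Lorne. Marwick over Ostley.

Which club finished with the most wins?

Marwick

Win totals: Marwick 5, Ransley 3, Jarrow 3, Calder 4, Lorne 3, Sutton 3, Ostley 0.
Marwick leads with 5 wins (next highest: 4).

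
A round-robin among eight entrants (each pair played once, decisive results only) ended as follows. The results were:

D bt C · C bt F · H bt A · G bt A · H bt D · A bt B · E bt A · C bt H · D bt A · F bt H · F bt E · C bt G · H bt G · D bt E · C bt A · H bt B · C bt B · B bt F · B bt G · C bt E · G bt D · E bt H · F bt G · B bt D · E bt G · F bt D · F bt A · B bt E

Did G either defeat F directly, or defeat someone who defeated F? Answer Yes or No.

G did not beat F directly.
G beat A, D, but each of them lost to F. No two-step path.

No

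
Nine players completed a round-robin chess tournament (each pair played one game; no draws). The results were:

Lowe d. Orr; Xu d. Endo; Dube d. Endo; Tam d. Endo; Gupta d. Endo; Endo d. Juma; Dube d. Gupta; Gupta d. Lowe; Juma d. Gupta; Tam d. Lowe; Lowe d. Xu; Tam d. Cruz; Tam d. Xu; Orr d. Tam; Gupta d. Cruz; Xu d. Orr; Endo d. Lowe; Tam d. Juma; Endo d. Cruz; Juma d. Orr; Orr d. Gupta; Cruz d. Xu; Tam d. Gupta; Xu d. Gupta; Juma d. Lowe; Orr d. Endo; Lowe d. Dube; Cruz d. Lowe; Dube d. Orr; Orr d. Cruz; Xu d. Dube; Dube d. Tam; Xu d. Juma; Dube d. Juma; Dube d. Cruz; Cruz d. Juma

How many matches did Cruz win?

Cruz's results: beat Juma, Lowe, Xu; lost to Gupta, Endo, Tam, Dube, Orr.
That is 3 wins.

3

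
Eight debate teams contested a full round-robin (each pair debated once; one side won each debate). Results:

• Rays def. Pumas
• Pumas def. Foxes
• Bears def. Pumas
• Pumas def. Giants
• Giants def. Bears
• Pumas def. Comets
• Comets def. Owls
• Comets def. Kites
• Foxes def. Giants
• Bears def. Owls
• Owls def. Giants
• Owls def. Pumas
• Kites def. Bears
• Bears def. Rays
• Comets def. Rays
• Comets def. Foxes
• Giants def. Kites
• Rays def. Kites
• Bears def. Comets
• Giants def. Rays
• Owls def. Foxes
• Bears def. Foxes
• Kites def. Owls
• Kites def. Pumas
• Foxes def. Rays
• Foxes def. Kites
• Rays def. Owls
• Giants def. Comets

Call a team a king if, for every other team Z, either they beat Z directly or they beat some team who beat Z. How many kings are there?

Rays reaches everyone (king).
Giants reaches everyone (king).
Pumas reaches everyone (king).
Owls reaches everyone (king).
Kites reaches everyone (king).
Bears reaches everyone (king).
Foxes reaches everyone (king).
Comets reaches everyone (king).
Kings: Rays, Giants, Pumas, Owls, Kites, Bears, Foxes, Comets — 8.

8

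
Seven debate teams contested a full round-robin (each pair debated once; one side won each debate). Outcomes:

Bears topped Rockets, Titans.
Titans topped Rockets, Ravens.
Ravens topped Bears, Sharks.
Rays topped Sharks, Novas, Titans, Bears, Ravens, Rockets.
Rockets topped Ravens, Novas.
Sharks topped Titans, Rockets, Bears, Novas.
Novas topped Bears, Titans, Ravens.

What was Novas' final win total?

3

Novas' results: beat Titans, Ravens, Bears; lost to Sharks, Rays, Rockets.
That is 3 wins.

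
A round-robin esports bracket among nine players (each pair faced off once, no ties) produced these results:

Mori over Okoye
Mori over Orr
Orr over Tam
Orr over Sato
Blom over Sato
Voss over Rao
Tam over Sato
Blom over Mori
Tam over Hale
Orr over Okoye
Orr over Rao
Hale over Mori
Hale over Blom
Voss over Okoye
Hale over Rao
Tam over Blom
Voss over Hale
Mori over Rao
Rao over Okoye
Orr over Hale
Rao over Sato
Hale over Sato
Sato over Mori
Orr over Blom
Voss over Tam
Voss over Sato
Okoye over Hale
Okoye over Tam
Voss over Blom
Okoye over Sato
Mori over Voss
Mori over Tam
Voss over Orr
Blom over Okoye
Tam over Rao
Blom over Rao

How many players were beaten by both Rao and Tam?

Rao beat: Sato, Okoye.
Tam beat: Sato, Hale, Blom, Rao.
Both beat: Sato — 1.

1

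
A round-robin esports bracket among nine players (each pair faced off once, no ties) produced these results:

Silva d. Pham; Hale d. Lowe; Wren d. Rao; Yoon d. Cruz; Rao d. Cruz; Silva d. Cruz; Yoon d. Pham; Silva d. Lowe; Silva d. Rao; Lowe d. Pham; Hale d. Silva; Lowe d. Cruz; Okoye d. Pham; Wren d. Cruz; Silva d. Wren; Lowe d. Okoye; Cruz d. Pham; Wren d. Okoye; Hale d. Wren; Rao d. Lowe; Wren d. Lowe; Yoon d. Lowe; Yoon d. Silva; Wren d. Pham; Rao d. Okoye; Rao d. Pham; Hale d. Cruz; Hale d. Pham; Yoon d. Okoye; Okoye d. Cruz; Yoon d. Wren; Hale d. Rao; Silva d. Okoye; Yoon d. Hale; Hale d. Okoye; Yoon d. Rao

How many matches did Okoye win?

Okoye's results: beat Pham, Cruz; lost to Rao, Lowe, Hale, Wren, Yoon, Silva.
That is 2 wins.

2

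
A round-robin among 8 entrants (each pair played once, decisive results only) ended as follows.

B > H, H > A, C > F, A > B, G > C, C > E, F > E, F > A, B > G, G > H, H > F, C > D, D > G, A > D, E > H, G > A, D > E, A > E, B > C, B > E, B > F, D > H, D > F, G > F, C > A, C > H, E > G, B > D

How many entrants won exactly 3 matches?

Win totals: A 3, B 6, C 5, D 4, E 2, F 2, G 4, H 2.
Exactly 3: A — 1 entrant.

1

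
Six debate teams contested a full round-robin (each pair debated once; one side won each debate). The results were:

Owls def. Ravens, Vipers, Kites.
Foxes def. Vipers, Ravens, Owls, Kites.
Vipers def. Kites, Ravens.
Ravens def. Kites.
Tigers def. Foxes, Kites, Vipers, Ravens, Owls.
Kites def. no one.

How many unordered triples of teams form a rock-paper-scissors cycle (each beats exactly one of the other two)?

0

Of the C(6,3) = 20 triples, the cyclic ones are: none.
That is 0.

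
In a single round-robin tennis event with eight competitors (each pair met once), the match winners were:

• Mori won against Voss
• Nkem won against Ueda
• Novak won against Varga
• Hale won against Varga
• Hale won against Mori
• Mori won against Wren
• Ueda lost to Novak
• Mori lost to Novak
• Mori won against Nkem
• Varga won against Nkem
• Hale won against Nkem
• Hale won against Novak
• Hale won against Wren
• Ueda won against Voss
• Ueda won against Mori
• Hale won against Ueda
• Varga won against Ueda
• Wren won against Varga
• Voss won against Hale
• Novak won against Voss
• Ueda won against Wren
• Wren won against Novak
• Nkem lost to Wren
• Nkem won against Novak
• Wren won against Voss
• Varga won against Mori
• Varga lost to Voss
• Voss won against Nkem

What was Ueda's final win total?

Ueda's results: beat Mori, Wren, Voss; lost to Nkem, Hale, Varga, Novak.
That is 3 wins.

3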